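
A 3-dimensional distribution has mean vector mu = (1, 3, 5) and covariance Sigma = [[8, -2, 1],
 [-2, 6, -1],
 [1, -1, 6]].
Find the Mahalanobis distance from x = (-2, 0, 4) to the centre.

Step 1 — centre the observation: (x - mu) = (-3, -3, -1).

Step 2 — invert Sigma (cofactor / det for 3×3, or solve directly):
  Sigma^{-1} = [[0.1378, 0.0433, -0.0157],
 [0.0433, 0.185, 0.0236],
 [-0.0157, 0.0236, 0.1732]].

Step 3 — form the quadratic (x - mu)^T · Sigma^{-1} · (x - mu):
  Sigma^{-1} · (x - mu) = (-0.5276, -0.7087, -0.1969).
  (x - mu)^T · [Sigma^{-1} · (x - mu)] = (-3)·(-0.5276) + (-3)·(-0.7087) + (-1)·(-0.1969) = 3.9055.

Step 4 — take square root: d = √(3.9055) ≈ 1.9762.

d(x, mu) = √(3.9055) ≈ 1.9762


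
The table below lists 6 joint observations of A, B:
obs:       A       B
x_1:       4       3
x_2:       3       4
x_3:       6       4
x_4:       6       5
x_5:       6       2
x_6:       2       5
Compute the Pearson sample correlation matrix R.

Step 1 — column means:
  mean(A) = (4 + 3 + 6 + 6 + 6 + 2) / 6 = 27/6 = 4.5
  mean(B) = (3 + 4 + 4 + 5 + 2 + 5) / 6 = 23/6 = 3.8333

Step 2 — sample variances and covariances s[i,j] = (1/(n-1)) · Σ_k (x_{k,i} - mean_i) · (x_{k,j} - mean_j), with n-1 = 5:
  s[A,A] = ((-0.5)·(-0.5) + (-1.5)·(-1.5) + (1.5)·(1.5) + (1.5)·(1.5) + (1.5)·(1.5) + (-2.5)·(-2.5)) / 5 = 15.5/5 = 3.1
  s[A,B] = ((-0.5)·(-0.8333) + (-1.5)·(0.1667) + (1.5)·(0.1667) + (1.5)·(1.1667) + (1.5)·(-1.8333) + (-2.5)·(1.1667)) / 5 = -3.5/5 = -0.7
  s[B,B] = ((-0.8333)·(-0.8333) + (0.1667)·(0.1667) + (0.1667)·(0.1667) + (1.1667)·(1.1667) + (-1.8333)·(-1.8333) + (1.1667)·(1.1667)) / 5 = 6.8333/5 = 1.3667
  Sample standard deviations s_i = √(s[i,i]):
  s(A) = √(3.1) = 1.7607
  s(B) = √(1.3667) = 1.169

Step 3 — r_{ij} = s_{ij} / (s_i · s_j):
  r[A,A] = 1 (diagonal).
  r[A,B] = -0.7 / (1.7607 · 1.169) = -0.7 / 2.0583 = -0.3401
  r[B,B] = 1 (diagonal).

R is symmetric with unit diagonal. Assembling:

R = [[1, -0.3401],
 [-0.3401, 1]]


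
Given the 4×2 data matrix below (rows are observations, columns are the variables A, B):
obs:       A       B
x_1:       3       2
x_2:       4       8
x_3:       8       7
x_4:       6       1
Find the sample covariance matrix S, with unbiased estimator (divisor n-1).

Step 1 — column means:
  mean(A) = (3 + 4 + 8 + 6) / 4 = 21/4 = 5.25
  mean(B) = (2 + 8 + 7 + 1) / 4 = 18/4 = 4.5

Step 2 — sample covariance S[i,j] = (1/(n-1)) · Σ_k (x_{k,i} - mean_i) · (x_{k,j} - mean_j), with n-1 = 3.
  S[A,A] = ((-2.25)·(-2.25) + (-1.25)·(-1.25) + (2.75)·(2.75) + (0.75)·(0.75)) / 3 = 14.75/3 = 4.9167
  S[A,B] = ((-2.25)·(-2.5) + (-1.25)·(3.5) + (2.75)·(2.5) + (0.75)·(-3.5)) / 3 = 5.5/3 = 1.8333
  S[B,B] = ((-2.5)·(-2.5) + (3.5)·(3.5) + (2.5)·(2.5) + (-3.5)·(-3.5)) / 3 = 37/3 = 12.3333

S is symmetric (S[j,i] = S[i,j]). Assembling:

S = [[4.9167, 1.8333],
 [1.8333, 12.3333]]


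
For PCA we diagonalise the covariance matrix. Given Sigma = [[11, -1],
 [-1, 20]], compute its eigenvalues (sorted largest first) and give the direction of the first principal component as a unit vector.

Step 1 — characteristic polynomial of 2×2 Sigma:
  det(Sigma - λI) = λ² - trace · λ + det = 0.
  trace = 11 + 20 = 31, det = 11·20 - (-1)² = 219.
Step 2 — discriminant:
  Δ = trace² - 4·det = 961 - 876 = 85.
Step 3 — eigenvalues:
  λ = (trace ± √Δ)/2 = (31 ± 9.2195)/2,
  λ_1 = 20.1098,  λ_2 = 10.8902.

Step 4 — unit eigenvector for λ_1: solve (Sigma - λ_1 I)v = 0. First row:
  (11 - 20.1098)·v_x + (-1)·v_y = 0, i.e. (-9.1098)·v_x + (-1)·v_y = 0,
  so v ∝ (b, λ_1 - a) = (-1, 9.1098); multiply by -1 so the first entry is positive: u = (1, -9.1098).
  ||u|| = √((1)² + (-9.1098)²) = √(83.988) ≈ 9.1645,
  v_1 = u/||u|| ≈ (0.1091, -0.994) (||v_1|| = 1).

λ_1 = 20.1098,  λ_2 = 10.8902;  v_1 ≈ (0.1091, -0.994)


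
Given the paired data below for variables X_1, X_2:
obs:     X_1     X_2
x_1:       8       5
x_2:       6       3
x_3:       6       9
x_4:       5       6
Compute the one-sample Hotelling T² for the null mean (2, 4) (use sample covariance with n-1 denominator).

Step 1 — sample mean vector:
  mean(X_1) = (8 + 6 + 6 + 5) / 4 = 25/4 = 6.25
  mean(X_2) = (5 + 3 + 9 + 6) / 4 = 23/4 = 5.75
  x̄ = (6.25, 5.75),  deviation x̄ - mu_0 = (6.25, 5.75) - (2, 4) = (4.25, 1.75).

Step 2 — sample covariance matrix, S[i,j] = (1/(n-1)) · Σ_k (x_{k,i} - mean_i) · (x_{k,j} - mean_j), divisor n-1 = 3:
  S[X_1,X_1] = ((1.75)·(1.75) + (-0.25)·(-0.25) + (-0.25)·(-0.25) + (-1.25)·(-1.25)) / 3 = 4.75/3 = 1.5833
  S[X_1,X_2] = ((1.75)·(-0.75) + (-0.25)·(-2.75) + (-0.25)·(3.25) + (-1.25)·(0.25)) / 3 = -1.75/3 = -0.5833
  S[X_2,X_2] = ((-0.75)·(-0.75) + (-2.75)·(-2.75) + (3.25)·(3.25) + (0.25)·(0.25)) / 3 = 18.75/3 = 6.25
  S = [[1.5833, -0.5833],
 [-0.5833, 6.25]].

Step 3 — invert S. det(S) = 1.5833·6.25 - (-0.5833)² = 9.5556.
  S^{-1} = (1/det) · [[d, -b], [-b, a]] = [[0.6541, 0.061],
 [0.061, 0.1657]].

Step 4 — quadratic form (x̄ - mu_0)^T · S^{-1} · (x̄ - mu_0):
  S^{-1} · (x̄ - mu_0) = (2.8866, 0.5494),
  (x̄ - mu_0)^T · [...] = (4.25)·(2.8866) + (1.75)·(0.5494) = 13.2297.

Step 5 — scale by n: T² = 4 · 13.2297 = 52.9186.

T² ≈ 52.9186


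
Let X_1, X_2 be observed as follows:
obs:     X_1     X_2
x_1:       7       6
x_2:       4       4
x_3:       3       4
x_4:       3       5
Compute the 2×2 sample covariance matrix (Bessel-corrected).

Step 1 — column means:
  mean(X_1) = (7 + 4 + 3 + 3) / 4 = 17/4 = 4.25
  mean(X_2) = (6 + 4 + 4 + 5) / 4 = 19/4 = 4.75

Step 2 — sample covariance S[i,j] = (1/(n-1)) · Σ_k (x_{k,i} - mean_i) · (x_{k,j} - mean_j), with n-1 = 3.
  S[X_1,X_1] = ((2.75)·(2.75) + (-0.25)·(-0.25) + (-1.25)·(-1.25) + (-1.25)·(-1.25)) / 3 = 10.75/3 = 3.5833
  S[X_1,X_2] = ((2.75)·(1.25) + (-0.25)·(-0.75) + (-1.25)·(-0.75) + (-1.25)·(0.25)) / 3 = 4.25/3 = 1.4167
  S[X_2,X_2] = ((1.25)·(1.25) + (-0.75)·(-0.75) + (-0.75)·(-0.75) + (0.25)·(0.25)) / 3 = 2.75/3 = 0.9167

S is symmetric (S[j,i] = S[i,j]). Assembling:

S = [[3.5833, 1.4167],
 [1.4167, 0.9167]]


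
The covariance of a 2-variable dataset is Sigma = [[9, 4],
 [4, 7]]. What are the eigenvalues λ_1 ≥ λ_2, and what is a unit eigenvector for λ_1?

Step 1 — characteristic polynomial of 2×2 Sigma:
  det(Sigma - λI) = λ² - trace · λ + det = 0.
  trace = 9 + 7 = 16, det = 9·7 - (4)² = 47.
Step 2 — discriminant:
  Δ = trace² - 4·det = 256 - 188 = 68.
Step 3 — eigenvalues:
  λ = (trace ± √Δ)/2 = (16 ± 8.2462)/2,
  λ_1 = 12.1231,  λ_2 = 3.8769.

Step 4 — unit eigenvector for λ_1: solve (Sigma - λ_1 I)v = 0. First row:
  (9 - 12.1231)·v_x + (4)·v_y = 0, i.e. (-3.1231)·v_x + (4)·v_y = 0,
  so v ∝ (b, λ_1 - a) = (4, 3.1231) = u.
  ||u|| = √((4)² + (3.1231)²) = √(25.7538) ≈ 5.0748,
  v_1 = u/||u|| ≈ (0.7882, 0.6154) (||v_1|| = 1).

λ_1 = 12.1231,  λ_2 = 3.8769;  v_1 ≈ (0.7882, 0.6154)


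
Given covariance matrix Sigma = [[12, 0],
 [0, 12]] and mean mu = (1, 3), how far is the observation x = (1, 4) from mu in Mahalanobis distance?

Step 1 — centre the observation: (x - mu) = (0, 1).

Step 2 — invert Sigma. det(Sigma) = 12·12 - (0)² = 144.
  Sigma^{-1} = (1/det) · [[d, -b], [-b, a]] = [[0.0833, 0],
 [0, 0.0833]].

Step 3 — form the quadratic (x - mu)^T · Sigma^{-1} · (x - mu):
  Sigma^{-1} · (x - mu) = (0, 0.0833).
  (x - mu)^T · [Sigma^{-1} · (x - mu)] = (0)·(0) + (1)·(0.0833) = 0.0833.

Step 4 — take square root: d = √(0.0833) ≈ 0.2887.

d(x, mu) = √(0.0833) ≈ 0.2887


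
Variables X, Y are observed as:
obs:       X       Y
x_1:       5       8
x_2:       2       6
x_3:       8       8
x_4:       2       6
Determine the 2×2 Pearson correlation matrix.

Step 1 — column means:
  mean(X) = (5 + 2 + 8 + 2) / 4 = 17/4 = 4.25
  mean(Y) = (8 + 6 + 8 + 6) / 4 = 28/4 = 7

Step 2 — sample variances and covariances s[i,j] = (1/(n-1)) · Σ_k (x_{k,i} - mean_i) · (x_{k,j} - mean_j), with n-1 = 3:
  s[X,X] = ((0.75)·(0.75) + (-2.25)·(-2.25) + (3.75)·(3.75) + (-2.25)·(-2.25)) / 3 = 24.75/3 = 8.25
  s[X,Y] = ((0.75)·(1) + (-2.25)·(-1) + (3.75)·(1) + (-2.25)·(-1)) / 3 = 9/3 = 3
  s[Y,Y] = ((1)·(1) + (-1)·(-1) + (1)·(1) + (-1)·(-1)) / 3 = 4/3 = 1.3333
  Sample standard deviations s_i = √(s[i,i]):
  s(X) = √(8.25) = 2.8723
  s(Y) = √(1.3333) = 1.1547

Step 3 — r_{ij} = s_{ij} / (s_i · s_j):
  r[X,X] = 1 (diagonal).
  r[X,Y] = 3 / (2.8723 · 1.1547) = 3 / 3.3166 = 0.9045
  r[Y,Y] = 1 (diagonal).

R is symmetric with unit diagonal. Assembling:

R = [[1, 0.9045],
 [0.9045, 1]]


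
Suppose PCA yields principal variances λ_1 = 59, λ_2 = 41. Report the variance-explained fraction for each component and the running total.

Step 1 — total variance = trace(Sigma) = Σ λ_i = 59 + 41 = 100.

Step 2 — fraction explained by component i = λ_i / Σ λ:
  PC1: 59/100 = 0.59
  PC2: 41/100 = 0.41

Step 3 — cumulative fraction after k components = (λ_1 + ... + λ_k) / Σ λ:
  k = 1: 59/100 = 0.59
  k = 2: (59 + 41)/100 = 100/100 = 1

Summary (fraction, with percent):

explained: PC1 0.59 (59%), PC2 0.41 (41%);  cumulative: 0.59, 1


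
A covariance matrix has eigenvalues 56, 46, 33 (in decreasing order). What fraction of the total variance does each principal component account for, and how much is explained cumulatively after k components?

Step 1 — total variance = trace(Sigma) = Σ λ_i = 56 + 46 + 33 = 135.

Step 2 — fraction explained by component i = λ_i / Σ λ:
  PC1: 56/135 = 0.4148
  PC2: 46/135 = 0.3407
  PC3: 33/135 = 0.2444

Step 3 — cumulative fraction after k components = (λ_1 + ... + λ_k) / Σ λ:
  k = 1: 56/135 = 0.4148
  k = 2: (56 + 46)/135 = 102/135 = 0.7556
  k = 3: (56 + 46 + 33)/135 = 135/135 = 1

Summary (fraction, with percent):

explained: PC1 0.4148 (41.48%), PC2 0.3407 (34.07%), PC3 0.2444 (24.44%);  cumulative: 0.4148, 0.7556, 1


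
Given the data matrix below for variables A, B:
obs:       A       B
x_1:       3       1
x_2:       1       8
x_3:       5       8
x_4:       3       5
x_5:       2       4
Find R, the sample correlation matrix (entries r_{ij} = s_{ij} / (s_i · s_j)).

Step 1 — column means:
  mean(A) = (3 + 1 + 5 + 3 + 2) / 5 = 14/5 = 2.8
  mean(B) = (1 + 8 + 8 + 5 + 4) / 5 = 26/5 = 5.2

Step 2 — sample variances and covariances s[i,j] = (1/(n-1)) · Σ_k (x_{k,i} - mean_i) · (x_{k,j} - mean_j), with n-1 = 4:
  s[A,A] = ((0.2)·(0.2) + (-1.8)·(-1.8) + (2.2)·(2.2) + (0.2)·(0.2) + (-0.8)·(-0.8)) / 4 = 8.8/4 = 2.2
  s[A,B] = ((0.2)·(-4.2) + (-1.8)·(2.8) + (2.2)·(2.8) + (0.2)·(-0.2) + (-0.8)·(-1.2)) / 4 = 1.2/4 = 0.3
  s[B,B] = ((-4.2)·(-4.2) + (2.8)·(2.8) + (2.8)·(2.8) + (-0.2)·(-0.2) + (-1.2)·(-1.2)) / 4 = 34.8/4 = 8.7
  Sample standard deviations s_i = √(s[i,i]):
  s(A) = √(2.2) = 1.4832
  s(B) = √(8.7) = 2.9496

Step 3 — r_{ij} = s_{ij} / (s_i · s_j):
  r[A,A] = 1 (diagonal).
  r[A,B] = 0.3 / (1.4832 · 2.9496) = 0.3 / 4.3749 = 0.0686
  r[B,B] = 1 (diagonal).

R is symmetric with unit diagonal. Assembling:

R = [[1, 0.0686],
 [0.0686, 1]]


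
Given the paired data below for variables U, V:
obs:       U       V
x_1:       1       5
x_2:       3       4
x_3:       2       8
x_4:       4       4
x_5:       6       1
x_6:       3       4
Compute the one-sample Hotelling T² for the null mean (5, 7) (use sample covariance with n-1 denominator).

Step 1 — sample mean vector:
  mean(U) = (1 + 3 + 2 + 4 + 6 + 3) / 6 = 19/6 = 3.1667
  mean(V) = (5 + 4 + 8 + 4 + 1 + 4) / 6 = 26/6 = 4.3333
  x̄ = (3.1667, 4.3333),  deviation x̄ - mu_0 = (3.1667, 4.3333) - (5, 7) = (-1.8333, -2.6667).

Step 2 — sample covariance matrix, S[i,j] = (1/(n-1)) · Σ_k (x_{k,i} - mean_i) · (x_{k,j} - mean_j), divisor n-1 = 5:
  S[U,U] = ((-2.1667)·(-2.1667) + (-0.1667)·(-0.1667) + (-1.1667)·(-1.1667) + (0.8333)·(0.8333) + (2.8333)·(2.8333) + (-0.1667)·(-0.1667)) / 5 = 14.8333/5 = 2.9667
  S[U,V] = ((-2.1667)·(0.6667) + (-0.1667)·(-0.3333) + (-1.1667)·(3.6667) + (0.8333)·(-0.3333) + (2.8333)·(-3.3333) + (-0.1667)·(-0.3333)) / 5 = -15.3333/5 = -3.0667
  S[V,V] = ((0.6667)·(0.6667) + (-0.3333)·(-0.3333) + (3.6667)·(3.6667) + (-0.3333)·(-0.3333) + (-3.3333)·(-3.3333) + (-0.3333)·(-0.3333)) / 5 = 25.3333/5 = 5.0667
  S = [[2.9667, -3.0667],
 [-3.0667, 5.0667]].

Step 3 — invert S. det(S) = 2.9667·5.0667 - (-3.0667)² = 5.6267.
  S^{-1} = (1/det) · [[d, -b], [-b, a]] = [[0.9005, 0.545],
 [0.545, 0.5273]].

Step 4 — quadratic form (x̄ - mu_0)^T · S^{-1} · (x̄ - mu_0):
  S^{-1} · (x̄ - mu_0) = (-3.1043, -2.4052),
  (x̄ - mu_0)^T · [...] = (-1.8333)·(-3.1043) + (-2.6667)·(-2.4052) = 12.1051.

Step 5 — scale by n: T² = 6 · 12.1051 = 72.6303.

T² ≈ 72.6303


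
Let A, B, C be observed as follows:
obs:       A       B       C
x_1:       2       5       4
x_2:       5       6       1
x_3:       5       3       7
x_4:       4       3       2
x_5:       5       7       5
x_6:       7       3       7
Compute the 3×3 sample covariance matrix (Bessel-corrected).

Step 1 — column means:
  mean(A) = (2 + 5 + 5 + 4 + 5 + 7) / 6 = 28/6 = 4.6667
  mean(B) = (5 + 6 + 3 + 3 + 7 + 3) / 6 = 27/6 = 4.5
  mean(C) = (4 + 1 + 7 + 2 + 5 + 7) / 6 = 26/6 = 4.3333

Step 2 — sample covariance S[i,j] = (1/(n-1)) · Σ_k (x_{k,i} - mean_i) · (x_{k,j} - mean_j), with n-1 = 5.
  S[A,A] = ((-2.6667)·(-2.6667) + (0.3333)·(0.3333) + (0.3333)·(0.3333) + (-0.6667)·(-0.6667) + (0.3333)·(0.3333) + (2.3333)·(2.3333)) / 5 = 13.3333/5 = 2.6667
  S[A,B] = ((-2.6667)·(0.5) + (0.3333)·(1.5) + (0.3333)·(-1.5) + (-0.6667)·(-1.5) + (0.3333)·(2.5) + (2.3333)·(-1.5)) / 5 = -3/5 = -0.6
  S[A,C] = ((-2.6667)·(-0.3333) + (0.3333)·(-3.3333) + (0.3333)·(2.6667) + (-0.6667)·(-2.3333) + (0.3333)·(0.6667) + (2.3333)·(2.6667)) / 5 = 8.6667/5 = 1.7333
  S[B,B] = ((0.5)·(0.5) + (1.5)·(1.5) + (-1.5)·(-1.5) + (-1.5)·(-1.5) + (2.5)·(2.5) + (-1.5)·(-1.5)) / 5 = 15.5/5 = 3.1
  S[B,C] = ((0.5)·(-0.3333) + (1.5)·(-3.3333) + (-1.5)·(2.6667) + (-1.5)·(-2.3333) + (2.5)·(0.6667) + (-1.5)·(2.6667)) / 5 = -8/5 = -1.6
  S[C,C] = ((-0.3333)·(-0.3333) + (-3.3333)·(-3.3333) + (2.6667)·(2.6667) + (-2.3333)·(-2.3333) + (0.6667)·(0.6667) + (2.6667)·(2.6667)) / 5 = 31.3333/5 = 6.2667

S is symmetric (S[j,i] = S[i,j]). Assembling:

S = [[2.6667, -0.6, 1.7333],
 [-0.6, 3.1, -1.6],
 [1.7333, -1.6, 6.2667]]


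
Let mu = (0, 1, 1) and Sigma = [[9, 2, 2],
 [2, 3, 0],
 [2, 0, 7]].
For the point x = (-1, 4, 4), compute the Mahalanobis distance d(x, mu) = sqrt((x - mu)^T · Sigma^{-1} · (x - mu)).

Step 1 — centre the observation: (x - mu) = (-1, 3, 3).

Step 2 — invert Sigma (cofactor / det for 3×3, or solve directly):
  Sigma^{-1} = [[0.1409, -0.094, -0.0403],
 [-0.094, 0.396, 0.0268],
 [-0.0403, 0.0268, 0.1544]].

Step 3 — form the quadratic (x - mu)^T · Sigma^{-1} · (x - mu):
  Sigma^{-1} · (x - mu) = (-0.5436, 1.3624, 0.5839).
  (x - mu)^T · [Sigma^{-1} · (x - mu)] = (-1)·(-0.5436) + (3)·(1.3624) + (3)·(0.5839) = 6.3826.

Step 4 — take square root: d = √(6.3826) ≈ 2.5264.

d(x, mu) = √(6.3826) ≈ 2.5264


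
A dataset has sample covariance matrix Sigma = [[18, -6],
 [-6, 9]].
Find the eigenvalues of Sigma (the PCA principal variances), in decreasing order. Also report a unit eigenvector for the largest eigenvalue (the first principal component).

Step 1 — characteristic polynomial of 2×2 Sigma:
  det(Sigma - λI) = λ² - trace · λ + det = 0.
  trace = 18 + 9 = 27, det = 18·9 - (-6)² = 126.
Step 2 — discriminant:
  Δ = trace² - 4·det = 729 - 504 = 225.
Step 3 — eigenvalues:
  λ = (trace ± √Δ)/2 = (27 ± 15)/2,
  λ_1 = 21,  λ_2 = 6.

Step 4 — unit eigenvector for λ_1: solve (Sigma - λ_1 I)v = 0. First row:
  (18 - 21)·v_x + (-6)·v_y = 0, i.e. (-3)·v_x + (-6)·v_y = 0,
  so v ∝ (b, λ_1 - a) = (-6, 3); multiply by -1 so the first entry is positive: u = (6, -3).
  ||u|| = √((6)² + (-3)²) = √(45) ≈ 6.7082,
  v_1 = u/||u|| ≈ (0.8944, -0.4472) (||v_1|| = 1).

λ_1 = 21,  λ_2 = 6;  v_1 ≈ (0.8944, -0.4472)


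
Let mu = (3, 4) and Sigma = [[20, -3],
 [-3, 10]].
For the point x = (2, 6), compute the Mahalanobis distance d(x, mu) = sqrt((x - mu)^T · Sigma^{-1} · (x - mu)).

Step 1 — centre the observation: (x - mu) = (-1, 2).

Step 2 — invert Sigma. det(Sigma) = 20·10 - (-3)² = 191.
  Sigma^{-1} = (1/det) · [[d, -b], [-b, a]] = [[0.0524, 0.0157],
 [0.0157, 0.1047]].

Step 3 — form the quadratic (x - mu)^T · Sigma^{-1} · (x - mu):
  Sigma^{-1} · (x - mu) = (-0.0209, 0.1937).
  (x - mu)^T · [Sigma^{-1} · (x - mu)] = (-1)·(-0.0209) + (2)·(0.1937) = 0.4084.

Step 4 — take square root: d = √(0.4084) ≈ 0.639.

d(x, mu) = √(0.4084) ≈ 0.639


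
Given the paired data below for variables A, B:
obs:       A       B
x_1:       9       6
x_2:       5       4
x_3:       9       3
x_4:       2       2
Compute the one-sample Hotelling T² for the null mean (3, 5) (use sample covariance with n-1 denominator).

Step 1 — sample mean vector:
  mean(A) = (9 + 5 + 9 + 2) / 4 = 25/4 = 6.25
  mean(B) = (6 + 4 + 3 + 2) / 4 = 15/4 = 3.75
  x̄ = (6.25, 3.75),  deviation x̄ - mu_0 = (6.25, 3.75) - (3, 5) = (3.25, -1.25).

Step 2 — sample covariance matrix, S[i,j] = (1/(n-1)) · Σ_k (x_{k,i} - mean_i) · (x_{k,j} - mean_j), divisor n-1 = 3:
  S[A,A] = ((2.75)·(2.75) + (-1.25)·(-1.25) + (2.75)·(2.75) + (-4.25)·(-4.25)) / 3 = 34.75/3 = 11.5833
  S[A,B] = ((2.75)·(2.25) + (-1.25)·(0.25) + (2.75)·(-0.75) + (-4.25)·(-1.75)) / 3 = 11.25/3 = 3.75
  S[B,B] = ((2.25)·(2.25) + (0.25)·(0.25) + (-0.75)·(-0.75) + (-1.75)·(-1.75)) / 3 = 8.75/3 = 2.9167
  S = [[11.5833, 3.75],
 [3.75, 2.9167]].

Step 3 — invert S. det(S) = 11.5833·2.9167 - (3.75)² = 19.7222.
  S^{-1} = (1/det) · [[d, -b], [-b, a]] = [[0.1479, -0.1901],
 [-0.1901, 0.5873]].

Step 4 — quadratic form (x̄ - mu_0)^T · S^{-1} · (x̄ - mu_0):
  S^{-1} · (x̄ - mu_0) = (0.7183, -1.3521),
  (x̄ - mu_0)^T · [...] = (3.25)·(0.7183) + (-1.25)·(-1.3521) = 4.0246.

Step 5 — scale by n: T² = 4 · 4.0246 = 16.0986.

T² ≈ 16.0986


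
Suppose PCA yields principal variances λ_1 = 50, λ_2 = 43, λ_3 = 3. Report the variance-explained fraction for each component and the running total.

Step 1 — total variance = trace(Sigma) = Σ λ_i = 50 + 43 + 3 = 96.

Step 2 — fraction explained by component i = λ_i / Σ λ:
  PC1: 50/96 = 0.5208
  PC2: 43/96 = 0.4479
  PC3: 3/96 = 0.0312

Step 3 — cumulative fraction after k components = (λ_1 + ... + λ_k) / Σ λ:
  k = 1: 50/96 = 0.5208
  k = 2: (50 + 43)/96 = 93/96 = 0.9688
  k = 3: (50 + 43 + 3)/96 = 96/96 = 1

Summary (fraction, with percent):

explained: PC1 0.5208 (52.08%), PC2 0.4479 (44.79%), PC3 0.0312 (3.12%);  cumulative: 0.5208, 0.9688, 1


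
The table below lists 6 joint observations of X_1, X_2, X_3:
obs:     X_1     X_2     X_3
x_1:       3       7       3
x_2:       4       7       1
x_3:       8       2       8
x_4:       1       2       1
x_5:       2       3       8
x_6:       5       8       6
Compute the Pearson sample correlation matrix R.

Step 1 — column means:
  mean(X_1) = (3 + 4 + 8 + 1 + 2 + 5) / 6 = 23/6 = 3.8333
  mean(X_2) = (7 + 7 + 2 + 2 + 3 + 8) / 6 = 29/6 = 4.8333
  mean(X_3) = (3 + 1 + 8 + 1 + 8 + 6) / 6 = 27/6 = 4.5

Step 2 — sample variances and covariances s[i,j] = (1/(n-1)) · Σ_k (x_{k,i} - mean_i) · (x_{k,j} - mean_j), with n-1 = 5:
  s[X_1,X_1] = ((-0.8333)·(-0.8333) + (0.1667)·(0.1667) + (4.1667)·(4.1667) + (-2.8333)·(-2.8333) + (-1.8333)·(-1.8333) + (1.1667)·(1.1667)) / 5 = 30.8333/5 = 6.1667
  s[X_1,X_2] = ((-0.8333)·(2.1667) + (0.1667)·(2.1667) + (4.1667)·(-2.8333) + (-2.8333)·(-2.8333) + (-1.8333)·(-1.8333) + (1.1667)·(3.1667)) / 5 = 1.8333/5 = 0.3667
  s[X_1,X_3] = ((-0.8333)·(-1.5) + (0.1667)·(-3.5) + (4.1667)·(3.5) + (-2.8333)·(-3.5) + (-1.8333)·(3.5) + (1.1667)·(1.5)) / 5 = 20.5/5 = 4.1
  s[X_2,X_2] = ((2.1667)·(2.1667) + (2.1667)·(2.1667) + (-2.8333)·(-2.8333) + (-2.8333)·(-2.8333) + (-1.8333)·(-1.8333) + (3.1667)·(3.1667)) / 5 = 38.8333/5 = 7.7667
  s[X_2,X_3] = ((2.1667)·(-1.5) + (2.1667)·(-3.5) + (-2.8333)·(3.5) + (-2.8333)·(-3.5) + (-1.8333)·(3.5) + (3.1667)·(1.5)) / 5 = -12.5/5 = -2.5
  s[X_3,X_3] = ((-1.5)·(-1.5) + (-3.5)·(-3.5) + (3.5)·(3.5) + (-3.5)·(-3.5) + (3.5)·(3.5) + (1.5)·(1.5)) / 5 = 53.5/5 = 10.7
  Sample standard deviations s_i = √(s[i,i]):
  s(X_1) = √(6.1667) = 2.4833
  s(X_2) = √(7.7667) = 2.7869
  s(X_3) = √(10.7) = 3.2711

Step 3 — r_{ij} = s_{ij} / (s_i · s_j):
  r[X_1,X_1] = 1 (diagonal).
  r[X_1,X_2] = 0.3667 / (2.4833 · 2.7869) = 0.3667 / 6.9206 = 0.053
  r[X_1,X_3] = 4.1 / (2.4833 · 3.2711) = 4.1 / 8.123 = 0.5047
  r[X_2,X_2] = 1 (diagonal).
  r[X_2,X_3] = -2.5 / (2.7869 · 3.2711) = -2.5 / 9.1161 = -0.2742
  r[X_3,X_3] = 1 (diagonal).

R is symmetric with unit diagonal. Assembling:

R = [[1, 0.053, 0.5047],
 [0.053, 1, -0.2742],
 [0.5047, -0.2742, 1]]


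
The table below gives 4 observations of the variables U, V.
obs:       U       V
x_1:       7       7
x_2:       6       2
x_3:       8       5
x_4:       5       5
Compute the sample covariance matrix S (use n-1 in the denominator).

Step 1 — column means:
  mean(U) = (7 + 6 + 8 + 5) / 4 = 26/4 = 6.5
  mean(V) = (7 + 2 + 5 + 5) / 4 = 19/4 = 4.75

Step 2 — sample covariance S[i,j] = (1/(n-1)) · Σ_k (x_{k,i} - mean_i) · (x_{k,j} - mean_j), with n-1 = 3.
  S[U,U] = ((0.5)·(0.5) + (-0.5)·(-0.5) + (1.5)·(1.5) + (-1.5)·(-1.5)) / 3 = 5/3 = 1.6667
  S[U,V] = ((0.5)·(2.25) + (-0.5)·(-2.75) + (1.5)·(0.25) + (-1.5)·(0.25)) / 3 = 2.5/3 = 0.8333
  S[V,V] = ((2.25)·(2.25) + (-2.75)·(-2.75) + (0.25)·(0.25) + (0.25)·(0.25)) / 3 = 12.75/3 = 4.25

S is symmetric (S[j,i] = S[i,j]). Assembling:

S = [[1.6667, 0.8333],
 [0.8333, 4.25]]


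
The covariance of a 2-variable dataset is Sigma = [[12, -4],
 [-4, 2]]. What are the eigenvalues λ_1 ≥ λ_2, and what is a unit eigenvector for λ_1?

Step 1 — characteristic polynomial of 2×2 Sigma:
  det(Sigma - λI) = λ² - trace · λ + det = 0.
  trace = 12 + 2 = 14, det = 12·2 - (-4)² = 8.
Step 2 — discriminant:
  Δ = trace² - 4·det = 196 - 32 = 164.
Step 3 — eigenvalues:
  λ = (trace ± √Δ)/2 = (14 ± 12.8062)/2,
  λ_1 = 13.4031,  λ_2 = 0.5969.

Step 4 — unit eigenvector for λ_1: solve (Sigma - λ_1 I)v = 0. First row:
  (12 - 13.4031)·v_x + (-4)·v_y = 0, i.e. (-1.4031)·v_x + (-4)·v_y = 0,
  so v ∝ (b, λ_1 - a) = (-4, 1.4031); multiply by -1 so the first entry is positive: u = (4, -1.4031).
  ||u|| = √((4)² + (-1.4031)²) = √(17.9688) ≈ 4.239,
  v_1 = u/||u|| ≈ (0.9436, -0.331) (||v_1|| = 1).

λ_1 = 13.4031,  λ_2 = 0.5969;  v_1 ≈ (0.9436, -0.331)


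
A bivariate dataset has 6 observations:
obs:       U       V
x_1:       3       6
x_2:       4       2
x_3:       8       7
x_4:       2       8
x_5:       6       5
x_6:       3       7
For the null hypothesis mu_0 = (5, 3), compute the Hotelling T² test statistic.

Step 1 — sample mean vector:
  mean(U) = (3 + 4 + 8 + 2 + 6 + 3) / 6 = 26/6 = 4.3333
  mean(V) = (6 + 2 + 7 + 8 + 5 + 7) / 6 = 35/6 = 5.8333
  x̄ = (4.3333, 5.8333),  deviation x̄ - mu_0 = (4.3333, 5.8333) - (5, 3) = (-0.6667, 2.8333).

Step 2 — sample covariance matrix, S[i,j] = (1/(n-1)) · Σ_k (x_{k,i} - mean_i) · (x_{k,j} - mean_j), divisor n-1 = 5:
  S[U,U] = ((-1.3333)·(-1.3333) + (-0.3333)·(-0.3333) + (3.6667)·(3.6667) + (-2.3333)·(-2.3333) + (1.6667)·(1.6667) + (-1.3333)·(-1.3333)) / 5 = 25.3333/5 = 5.0667
  S[U,V] = ((-1.3333)·(0.1667) + (-0.3333)·(-3.8333) + (3.6667)·(1.1667) + (-2.3333)·(2.1667) + (1.6667)·(-0.8333) + (-1.3333)·(1.1667)) / 5 = -2.6667/5 = -0.5333
  S[V,V] = ((0.1667)·(0.1667) + (-3.8333)·(-3.8333) + (1.1667)·(1.1667) + (2.1667)·(2.1667) + (-0.8333)·(-0.8333) + (1.1667)·(1.1667)) / 5 = 22.8333/5 = 4.5667
  S = [[5.0667, -0.5333],
 [-0.5333, 4.5667]].

Step 3 — invert S. det(S) = 5.0667·4.5667 - (-0.5333)² = 22.8533.
  S^{-1} = (1/det) · [[d, -b], [-b, a]] = [[0.1998, 0.0233],
 [0.0233, 0.2217]].

Step 4 — quadratic form (x̄ - mu_0)^T · S^{-1} · (x̄ - mu_0):
  S^{-1} · (x̄ - mu_0) = (-0.0671, 0.6126),
  (x̄ - mu_0)^T · [...] = (-0.6667)·(-0.0671) + (2.8333)·(0.6126) = 1.7804.

Step 5 — scale by n: T² = 6 · 1.7804 = 10.6826.

T² ≈ 10.6826


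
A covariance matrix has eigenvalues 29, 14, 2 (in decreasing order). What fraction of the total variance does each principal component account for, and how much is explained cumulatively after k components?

Step 1 — total variance = trace(Sigma) = Σ λ_i = 29 + 14 + 2 = 45.

Step 2 — fraction explained by component i = λ_i / Σ λ:
  PC1: 29/45 = 0.6444
  PC2: 14/45 = 0.3111
  PC3: 2/45 = 0.0444

Step 3 — cumulative fraction after k components = (λ_1 + ... + λ_k) / Σ λ:
  k = 1: 29/45 = 0.6444
  k = 2: (29 + 14)/45 = 43/45 = 0.9556
  k = 3: (29 + 14 + 2)/45 = 45/45 = 1

Summary (fraction, with percent):

explained: PC1 0.6444 (64.44%), PC2 0.3111 (31.11%), PC3 0.0444 (4.44%);  cumulative: 0.6444, 0.9556, 1


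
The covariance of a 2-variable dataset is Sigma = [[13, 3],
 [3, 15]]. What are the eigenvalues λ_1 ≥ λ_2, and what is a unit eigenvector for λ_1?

Step 1 — characteristic polynomial of 2×2 Sigma:
  det(Sigma - λI) = λ² - trace · λ + det = 0.
  trace = 13 + 15 = 28, det = 13·15 - (3)² = 186.
Step 2 — discriminant:
  Δ = trace² - 4·det = 784 - 744 = 40.
Step 3 — eigenvalues:
  λ = (trace ± √Δ)/2 = (28 ± 6.3246)/2,
  λ_1 = 17.1623,  λ_2 = 10.8377.

Step 4 — unit eigenvector for λ_1: solve (Sigma - λ_1 I)v = 0. First row:
  (13 - 17.1623)·v_x + (3)·v_y = 0, i.e. (-4.1623)·v_x + (3)·v_y = 0,
  so v ∝ (b, λ_1 - a) = (3, 4.1623) = u.
  ||u|| = √((3)² + (4.1623)²) = √(26.3246) ≈ 5.1307,
  v_1 = u/||u|| ≈ (0.5847, 0.8112) (||v_1|| = 1).

λ_1 = 17.1623,  λ_2 = 10.8377;  v_1 ≈ (0.5847, 0.8112)


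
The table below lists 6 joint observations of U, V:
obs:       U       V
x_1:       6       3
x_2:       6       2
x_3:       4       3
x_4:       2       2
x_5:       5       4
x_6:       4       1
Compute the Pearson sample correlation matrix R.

Step 1 — column means:
  mean(U) = (6 + 6 + 4 + 2 + 5 + 4) / 6 = 27/6 = 4.5
  mean(V) = (3 + 2 + 3 + 2 + 4 + 1) / 6 = 15/6 = 2.5

Step 2 — sample variances and covariances s[i,j] = (1/(n-1)) · Σ_k (x_{k,i} - mean_i) · (x_{k,j} - mean_j), with n-1 = 5:
  s[U,U] = ((1.5)·(1.5) + (1.5)·(1.5) + (-0.5)·(-0.5) + (-2.5)·(-2.5) + (0.5)·(0.5) + (-0.5)·(-0.5)) / 5 = 11.5/5 = 2.3
  s[U,V] = ((1.5)·(0.5) + (1.5)·(-0.5) + (-0.5)·(0.5) + (-2.5)·(-0.5) + (0.5)·(1.5) + (-0.5)·(-1.5)) / 5 = 2.5/5 = 0.5
  s[V,V] = ((0.5)·(0.5) + (-0.5)·(-0.5) + (0.5)·(0.5) + (-0.5)·(-0.5) + (1.5)·(1.5) + (-1.5)·(-1.5)) / 5 = 5.5/5 = 1.1
  Sample standard deviations s_i = √(s[i,i]):
  s(U) = √(2.3) = 1.5166
  s(V) = √(1.1) = 1.0488

Step 3 — r_{ij} = s_{ij} / (s_i · s_j):
  r[U,U] = 1 (diagonal).
  r[U,V] = 0.5 / (1.5166 · 1.0488) = 0.5 / 1.5906 = 0.3143
  r[V,V] = 1 (diagonal).

R is symmetric with unit diagonal. Assembling:

R = [[1, 0.3143],
 [0.3143, 1]]


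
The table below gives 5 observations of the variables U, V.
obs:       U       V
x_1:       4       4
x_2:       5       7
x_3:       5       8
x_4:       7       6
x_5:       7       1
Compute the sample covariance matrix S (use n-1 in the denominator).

Step 1 — column means:
  mean(U) = (4 + 5 + 5 + 7 + 7) / 5 = 28/5 = 5.6
  mean(V) = (4 + 7 + 8 + 6 + 1) / 5 = 26/5 = 5.2

Step 2 — sample covariance S[i,j] = (1/(n-1)) · Σ_k (x_{k,i} - mean_i) · (x_{k,j} - mean_j), with n-1 = 4.
  S[U,U] = ((-1.6)·(-1.6) + (-0.6)·(-0.6) + (-0.6)·(-0.6) + (1.4)·(1.4) + (1.4)·(1.4)) / 4 = 7.2/4 = 1.8
  S[U,V] = ((-1.6)·(-1.2) + (-0.6)·(1.8) + (-0.6)·(2.8) + (1.4)·(0.8) + (1.4)·(-4.2)) / 4 = -5.6/4 = -1.4
  S[V,V] = ((-1.2)·(-1.2) + (1.8)·(1.8) + (2.8)·(2.8) + (0.8)·(0.8) + (-4.2)·(-4.2)) / 4 = 30.8/4 = 7.7

S is symmetric (S[j,i] = S[i,j]). Assembling:

S = [[1.8, -1.4],
 [-1.4, 7.7]]


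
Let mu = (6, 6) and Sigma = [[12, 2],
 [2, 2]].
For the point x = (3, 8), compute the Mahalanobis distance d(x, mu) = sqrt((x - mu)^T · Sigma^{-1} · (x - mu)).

Step 1 — centre the observation: (x - mu) = (-3, 2).

Step 2 — invert Sigma. det(Sigma) = 12·2 - (2)² = 20.
  Sigma^{-1} = (1/det) · [[d, -b], [-b, a]] = [[0.1, -0.1],
 [-0.1, 0.6]].

Step 3 — form the quadratic (x - mu)^T · Sigma^{-1} · (x - mu):
  Sigma^{-1} · (x - mu) = (-0.5, 1.5).
  (x - mu)^T · [Sigma^{-1} · (x - mu)] = (-3)·(-0.5) + (2)·(1.5) = 4.5.

Step 4 — take square root: d = √(4.5) ≈ 2.1213.

d(x, mu) = √(4.5) ≈ 2.1213


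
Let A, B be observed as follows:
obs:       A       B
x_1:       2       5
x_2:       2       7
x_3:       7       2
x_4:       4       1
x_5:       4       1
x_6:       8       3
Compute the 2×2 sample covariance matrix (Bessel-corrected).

Step 1 — column means:
  mean(A) = (2 + 2 + 7 + 4 + 4 + 8) / 6 = 27/6 = 4.5
  mean(B) = (5 + 7 + 2 + 1 + 1 + 3) / 6 = 19/6 = 3.1667

Step 2 — sample covariance S[i,j] = (1/(n-1)) · Σ_k (x_{k,i} - mean_i) · (x_{k,j} - mean_j), with n-1 = 5.
  S[A,A] = ((-2.5)·(-2.5) + (-2.5)·(-2.5) + (2.5)·(2.5) + (-0.5)·(-0.5) + (-0.5)·(-0.5) + (3.5)·(3.5)) / 5 = 31.5/5 = 6.3
  S[A,B] = ((-2.5)·(1.8333) + (-2.5)·(3.8333) + (2.5)·(-1.1667) + (-0.5)·(-2.1667) + (-0.5)·(-2.1667) + (3.5)·(-0.1667)) / 5 = -15.5/5 = -3.1
  S[B,B] = ((1.8333)·(1.8333) + (3.8333)·(3.8333) + (-1.1667)·(-1.1667) + (-2.1667)·(-2.1667) + (-2.1667)·(-2.1667) + (-0.1667)·(-0.1667)) / 5 = 28.8333/5 = 5.7667

S is symmetric (S[j,i] = S[i,j]). Assembling:

S = [[6.3, -3.1],
 [-3.1, 5.7667]]


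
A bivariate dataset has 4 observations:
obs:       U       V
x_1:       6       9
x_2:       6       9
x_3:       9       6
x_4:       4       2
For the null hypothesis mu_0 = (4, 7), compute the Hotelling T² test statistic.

Step 1 — sample mean vector:
  mean(U) = (6 + 6 + 9 + 4) / 4 = 25/4 = 6.25
  mean(V) = (9 + 9 + 6 + 2) / 4 = 26/4 = 6.5
  x̄ = (6.25, 6.5),  deviation x̄ - mu_0 = (6.25, 6.5) - (4, 7) = (2.25, -0.5).

Step 2 — sample covariance matrix, S[i,j] = (1/(n-1)) · Σ_k (x_{k,i} - mean_i) · (x_{k,j} - mean_j), divisor n-1 = 3:
  S[U,U] = ((-0.25)·(-0.25) + (-0.25)·(-0.25) + (2.75)·(2.75) + (-2.25)·(-2.25)) / 3 = 12.75/3 = 4.25
  S[U,V] = ((-0.25)·(2.5) + (-0.25)·(2.5) + (2.75)·(-0.5) + (-2.25)·(-4.5)) / 3 = 7.5/3 = 2.5
  S[V,V] = ((2.5)·(2.5) + (2.5)·(2.5) + (-0.5)·(-0.5) + (-4.5)·(-4.5)) / 3 = 33/3 = 11
  S = [[4.25, 2.5],
 [2.5, 11]].

Step 3 — invert S. det(S) = 4.25·11 - (2.5)² = 40.5.
  S^{-1} = (1/det) · [[d, -b], [-b, a]] = [[0.2716, -0.0617],
 [-0.0617, 0.1049]].

Step 4 — quadratic form (x̄ - mu_0)^T · S^{-1} · (x̄ - mu_0):
  S^{-1} · (x̄ - mu_0) = (0.642, -0.1914),
  (x̄ - mu_0)^T · [...] = (2.25)·(0.642) + (-0.5)·(-0.1914) = 1.5401.

Step 5 — scale by n: T² = 4 · 1.5401 = 6.1605.

T² ≈ 6.1605


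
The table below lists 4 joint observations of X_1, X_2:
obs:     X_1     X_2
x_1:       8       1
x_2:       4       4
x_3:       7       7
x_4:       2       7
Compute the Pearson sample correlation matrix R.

Step 1 — column means:
  mean(X_1) = (8 + 4 + 7 + 2) / 4 = 21/4 = 5.25
  mean(X_2) = (1 + 4 + 7 + 7) / 4 = 19/4 = 4.75

Step 2 — sample variances and covariances s[i,j] = (1/(n-1)) · Σ_k (x_{k,i} - mean_i) · (x_{k,j} - mean_j), with n-1 = 3:
  s[X_1,X_1] = ((2.75)·(2.75) + (-1.25)·(-1.25) + (1.75)·(1.75) + (-3.25)·(-3.25)) / 3 = 22.75/3 = 7.5833
  s[X_1,X_2] = ((2.75)·(-3.75) + (-1.25)·(-0.75) + (1.75)·(2.25) + (-3.25)·(2.25)) / 3 = -12.75/3 = -4.25
  s[X_2,X_2] = ((-3.75)·(-3.75) + (-0.75)·(-0.75) + (2.25)·(2.25) + (2.25)·(2.25)) / 3 = 24.75/3 = 8.25
  Sample standard deviations s_i = √(s[i,i]):
  s(X_1) = √(7.5833) = 2.7538
  s(X_2) = √(8.25) = 2.8723

Step 3 — r_{ij} = s_{ij} / (s_i · s_j):
  r[X_1,X_1] = 1 (diagonal).
  r[X_1,X_2] = -4.25 / (2.7538 · 2.8723) = -4.25 / 7.9096 = -0.5373
  r[X_2,X_2] = 1 (diagonal).

R is symmetric with unit diagonal. Assembling:

R = [[1, -0.5373],
 [-0.5373, 1]]


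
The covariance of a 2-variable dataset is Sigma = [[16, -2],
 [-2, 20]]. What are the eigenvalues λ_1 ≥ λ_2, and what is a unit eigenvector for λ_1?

Step 1 — characteristic polynomial of 2×2 Sigma:
  det(Sigma - λI) = λ² - trace · λ + det = 0.
  trace = 16 + 20 = 36, det = 16·20 - (-2)² = 316.
Step 2 — discriminant:
  Δ = trace² - 4·det = 1296 - 1264 = 32.
Step 3 — eigenvalues:
  λ = (trace ± √Δ)/2 = (36 ± 5.6569)/2,
  λ_1 = 20.8284,  λ_2 = 15.1716.

Step 4 — unit eigenvector for λ_1: solve (Sigma - λ_1 I)v = 0. First row:
  (16 - 20.8284)·v_x + (-2)·v_y = 0, i.e. (-4.8284)·v_x + (-2)·v_y = 0,
  so v ∝ (b, λ_1 - a) = (-2, 4.8284); multiply by -1 so the first entry is positive: u = (2, -4.8284).
  ||u|| = √((2)² + (-4.8284)²) = √(27.3137) ≈ 5.2263,
  v_1 = u/||u|| ≈ (0.3827, -0.9239) (||v_1|| = 1).

λ_1 = 20.8284,  λ_2 = 15.1716;  v_1 ≈ (0.3827, -0.9239)


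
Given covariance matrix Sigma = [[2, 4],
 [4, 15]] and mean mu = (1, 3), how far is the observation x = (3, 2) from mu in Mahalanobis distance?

Step 1 — centre the observation: (x - mu) = (2, -1).

Step 2 — invert Sigma. det(Sigma) = 2·15 - (4)² = 14.
  Sigma^{-1} = (1/det) · [[d, -b], [-b, a]] = [[1.0714, -0.2857],
 [-0.2857, 0.1429]].

Step 3 — form the quadratic (x - mu)^T · Sigma^{-1} · (x - mu):
  Sigma^{-1} · (x - mu) = (2.4286, -0.7143).
  (x - mu)^T · [Sigma^{-1} · (x - mu)] = (2)·(2.4286) + (-1)·(-0.7143) = 5.5714.

Step 4 — take square root: d = √(5.5714) ≈ 2.3604.

d(x, mu) = √(5.5714) ≈ 2.3604


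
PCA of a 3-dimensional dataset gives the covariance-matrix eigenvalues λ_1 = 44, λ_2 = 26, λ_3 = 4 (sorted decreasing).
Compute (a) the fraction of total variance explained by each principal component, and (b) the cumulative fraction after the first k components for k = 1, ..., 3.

Step 1 — total variance = trace(Sigma) = Σ λ_i = 44 + 26 + 4 = 74.

Step 2 — fraction explained by component i = λ_i / Σ λ:
  PC1: 44/74 = 0.5946
  PC2: 26/74 = 0.3514
  PC3: 4/74 = 0.0541

Step 3 — cumulative fraction after k components = (λ_1 + ... + λ_k) / Σ λ:
  k = 1: 44/74 = 0.5946
  k = 2: (44 + 26)/74 = 70/74 = 0.9459
  k = 3: (44 + 26 + 4)/74 = 74/74 = 1

Summary (fraction, with percent):

explained: PC1 0.5946 (59.46%), PC2 0.3514 (35.14%), PC3 0.0541 (5.41%);  cumulative: 0.5946, 0.9459, 1


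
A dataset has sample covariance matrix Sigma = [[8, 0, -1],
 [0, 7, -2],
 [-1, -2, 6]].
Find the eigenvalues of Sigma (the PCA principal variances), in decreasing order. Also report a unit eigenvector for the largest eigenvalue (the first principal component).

Step 1 — characteristic polynomial p(λ) = det(λI - Sigma) = λ³ - tr·λ² + c_1·λ - det, where tr = trace, c_1 = sum of the principal 2×2 minors, det = det(Sigma):
  tr = 8 + 7 + 6 = 21,
  c_1 = (8·7 - (0)²) + (8·6 - (-1)²) + (7·6 - (-2)²) = 56 + 47 + 38 = 141,
  det = 8·(7·6 - (-2)²) - (0)·((0)·6 - (-2)·(-1)) + (-1)·((0)·(-2) - 7·(-1)) = 8·(38) - (0)·(-2) + (-1)·(7) = 297.
  So p(λ) = λ³ - 21λ² + 141λ - 297.
Step 2 — look for an integer root (rational root theorem: any rational root is an integer divisor of 297). Testing λ = 9:
  p(9) = 729 - 1701 + 1269 - 297 = 0  ✓
  Dividing out (λ - 9): p(λ) = (λ - 9)(λ² - 12λ + 33).
Step 3 — remaining eigenvalues from the quadratic λ² - 12λ + 33 = 0:
  Δ = 12² - 4·33 = 144 - 132 = 12,  λ = (12 ± √12)/2 = (12 ± 3.4641)/2 ≈ 7.7321 or 4.2679.
  Sorted: λ_1 = 9,  λ_2 = 7.7321,  λ_3 = 4.2679  (check: sum = 21 = tr ✓).

Step 4 — unit eigenvector for λ_1 = 9: v spans the null space of (Sigma - λ_1 I), whose rows are
  r_1 = (-1, 0, -1),  r_2 = (0, -2, -2),  r_3 = (-1, -2, -3).
  v is orthogonal to every row, so take v ∝ r_1 × r_2 = ((0)·(-2) - (-1)·(-2), (-1)·(0) - (-1)·(-2), (-1)·(-2) - (0)·(0)) = (-2, -2, 2).
  Rescale (divide by 2; multiply by -1 so the first nonzero entry is positive): u = (1, 1, -1).
  ||u|| = √((1)² + (1)² + (-1)²) = √(3) ≈ 1.7321,  v_1 = u/||u|| ≈ (0.5774, 0.5774, -0.5774) (||v_1|| = 1).

λ_1 = 9,  λ_2 = 7.7321,  λ_3 = 4.2679;  v_1 ≈ (0.5774, 0.5774, -0.5774)


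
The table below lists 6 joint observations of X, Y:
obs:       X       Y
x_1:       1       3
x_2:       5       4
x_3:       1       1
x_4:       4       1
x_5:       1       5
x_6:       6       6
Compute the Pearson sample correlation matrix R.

Step 1 — column means:
  mean(X) = (1 + 5 + 1 + 4 + 1 + 6) / 6 = 18/6 = 3
  mean(Y) = (3 + 4 + 1 + 1 + 5 + 6) / 6 = 20/6 = 3.3333

Step 2 — sample variances and covariances s[i,j] = (1/(n-1)) · Σ_k (x_{k,i} - mean_i) · (x_{k,j} - mean_j), with n-1 = 5:
  s[X,X] = ((-2)·(-2) + (2)·(2) + (-2)·(-2) + (1)·(1) + (-2)·(-2) + (3)·(3)) / 5 = 26/5 = 5.2
  s[X,Y] = ((-2)·(-0.3333) + (2)·(0.6667) + (-2)·(-2.3333) + (1)·(-2.3333) + (-2)·(1.6667) + (3)·(2.6667)) / 5 = 9/5 = 1.8
  s[Y,Y] = ((-0.3333)·(-0.3333) + (0.6667)·(0.6667) + (-2.3333)·(-2.3333) + (-2.3333)·(-2.3333) + (1.6667)·(1.6667) + (2.6667)·(2.6667)) / 5 = 21.3333/5 = 4.2667
  Sample standard deviations s_i = √(s[i,i]):
  s(X) = √(5.2) = 2.2804
  s(Y) = √(4.2667) = 2.0656

Step 3 — r_{ij} = s_{ij} / (s_i · s_j):
  r[X,X] = 1 (diagonal).
  r[X,Y] = 1.8 / (2.2804 · 2.0656) = 1.8 / 4.7103 = 0.3821
  r[Y,Y] = 1 (diagonal).

R is symmetric with unit diagonal. Assembling:

R = [[1, 0.3821],
 [0.3821, 1]]


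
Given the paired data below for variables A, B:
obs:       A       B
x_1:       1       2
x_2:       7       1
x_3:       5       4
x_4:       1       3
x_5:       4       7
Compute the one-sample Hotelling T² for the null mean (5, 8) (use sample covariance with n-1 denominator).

Step 1 — sample mean vector:
  mean(A) = (1 + 7 + 5 + 1 + 4) / 5 = 18/5 = 3.6
  mean(B) = (2 + 1 + 4 + 3 + 7) / 5 = 17/5 = 3.4
  x̄ = (3.6, 3.4),  deviation x̄ - mu_0 = (3.6, 3.4) - (5, 8) = (-1.4, -4.6).

Step 2 — sample covariance matrix, S[i,j] = (1/(n-1)) · Σ_k (x_{k,i} - mean_i) · (x_{k,j} - mean_j), divisor n-1 = 4:
  S[A,A] = ((-2.6)·(-2.6) + (3.4)·(3.4) + (1.4)·(1.4) + (-2.6)·(-2.6) + (0.4)·(0.4)) / 4 = 27.2/4 = 6.8
  S[A,B] = ((-2.6)·(-1.4) + (3.4)·(-2.4) + (1.4)·(0.6) + (-2.6)·(-0.4) + (0.4)·(3.6)) / 4 = -1.2/4 = -0.3
  S[B,B] = ((-1.4)·(-1.4) + (-2.4)·(-2.4) + (0.6)·(0.6) + (-0.4)·(-0.4) + (3.6)·(3.6)) / 4 = 21.2/4 = 5.3
  S = [[6.8, -0.3],
 [-0.3, 5.3]].

Step 3 — invert S. det(S) = 6.8·5.3 - (-0.3)² = 35.95.
  S^{-1} = (1/det) · [[d, -b], [-b, a]] = [[0.1474, 0.0083],
 [0.0083, 0.1892]].

Step 4 — quadratic form (x̄ - mu_0)^T · S^{-1} · (x̄ - mu_0):
  S^{-1} · (x̄ - mu_0) = (-0.2448, -0.8818),
  (x̄ - mu_0)^T · [...] = (-1.4)·(-0.2448) + (-4.6)·(-0.8818) = 4.3989.

Step 5 — scale by n: T² = 5 · 4.3989 = 21.9944.

T² ≈ 21.9944


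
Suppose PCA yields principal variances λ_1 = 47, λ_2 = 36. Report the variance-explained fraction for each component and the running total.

Step 1 — total variance = trace(Sigma) = Σ λ_i = 47 + 36 = 83.

Step 2 — fraction explained by component i = λ_i / Σ λ:
  PC1: 47/83 = 0.5663
  PC2: 36/83 = 0.4337

Step 3 — cumulative fraction after k components = (λ_1 + ... + λ_k) / Σ λ:
  k = 1: 47/83 = 0.5663
  k = 2: (47 + 36)/83 = 83/83 = 1

Summary (fraction, with percent):

explained: PC1 0.5663 (56.63%), PC2 0.4337 (43.37%);  cumulative: 0.5663, 1


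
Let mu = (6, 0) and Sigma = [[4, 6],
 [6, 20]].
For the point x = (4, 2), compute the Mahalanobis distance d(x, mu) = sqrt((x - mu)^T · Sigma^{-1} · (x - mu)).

Step 1 — centre the observation: (x - mu) = (-2, 2).

Step 2 — invert Sigma. det(Sigma) = 4·20 - (6)² = 44.
  Sigma^{-1} = (1/det) · [[d, -b], [-b, a]] = [[0.4545, -0.1364],
 [-0.1364, 0.0909]].

Step 3 — form the quadratic (x - mu)^T · Sigma^{-1} · (x - mu):
  Sigma^{-1} · (x - mu) = (-1.1818, 0.4545).
  (x - mu)^T · [Sigma^{-1} · (x - mu)] = (-2)·(-1.1818) + (2)·(0.4545) = 3.2727.

Step 4 — take square root: d = √(3.2727) ≈ 1.8091.

d(x, mu) = √(3.2727) ≈ 1.8091


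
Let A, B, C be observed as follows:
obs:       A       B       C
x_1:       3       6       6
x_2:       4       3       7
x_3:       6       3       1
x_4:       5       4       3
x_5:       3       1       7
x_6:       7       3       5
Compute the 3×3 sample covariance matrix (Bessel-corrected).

Step 1 — column means:
  mean(A) = (3 + 4 + 6 + 5 + 3 + 7) / 6 = 28/6 = 4.6667
  mean(B) = (6 + 3 + 3 + 4 + 1 + 3) / 6 = 20/6 = 3.3333
  mean(C) = (6 + 7 + 1 + 3 + 7 + 5) / 6 = 29/6 = 4.8333

Step 2 — sample covariance S[i,j] = (1/(n-1)) · Σ_k (x_{k,i} - mean_i) · (x_{k,j} - mean_j), with n-1 = 5.
  S[A,A] = ((-1.6667)·(-1.6667) + (-0.6667)·(-0.6667) + (1.3333)·(1.3333) + (0.3333)·(0.3333) + (-1.6667)·(-1.6667) + (2.3333)·(2.3333)) / 5 = 13.3333/5 = 2.6667
  S[A,B] = ((-1.6667)·(2.6667) + (-0.6667)·(-0.3333) + (1.3333)·(-0.3333) + (0.3333)·(0.6667) + (-1.6667)·(-2.3333) + (2.3333)·(-0.3333)) / 5 = -1.3333/5 = -0.2667
  S[A,C] = ((-1.6667)·(1.1667) + (-0.6667)·(2.1667) + (1.3333)·(-3.8333) + (0.3333)·(-1.8333) + (-1.6667)·(2.1667) + (2.3333)·(0.1667)) / 5 = -12.3333/5 = -2.4667
  S[B,B] = ((2.6667)·(2.6667) + (-0.3333)·(-0.3333) + (-0.3333)·(-0.3333) + (0.6667)·(0.6667) + (-2.3333)·(-2.3333) + (-0.3333)·(-0.3333)) / 5 = 13.3333/5 = 2.6667
  S[B,C] = ((2.6667)·(1.1667) + (-0.3333)·(2.1667) + (-0.3333)·(-3.8333) + (0.6667)·(-1.8333) + (-2.3333)·(2.1667) + (-0.3333)·(0.1667)) / 5 = -2.6667/5 = -0.5333
  S[C,C] = ((1.1667)·(1.1667) + (2.1667)·(2.1667) + (-3.8333)·(-3.8333) + (-1.8333)·(-1.8333) + (2.1667)·(2.1667) + (0.1667)·(0.1667)) / 5 = 28.8333/5 = 5.7667

S is symmetric (S[j,i] = S[i,j]). Assembling:

S = [[2.6667, -0.2667, -2.4667],
 [-0.2667, 2.6667, -0.5333],
 [-2.4667, -0.5333, 5.7667]]
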